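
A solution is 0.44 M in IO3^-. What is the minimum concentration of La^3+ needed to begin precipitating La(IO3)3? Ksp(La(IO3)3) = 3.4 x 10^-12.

[La^3+] = 4.0 × 10^-11 M

La(IO3)3(s) <=> La^3+ + 3 IO3^-
Ksp = [La^3+][IO3^-]^3
Precipitation begins when Q = Ksp. With [IO3^-] = 0.44 M:
3.4 x 10^-12 = (0.44)^3 × [La^3+]
[La^3+] = (3.4 x 10^-12 / 8.52 × 10^-2) = 4.0 x 10^-11 M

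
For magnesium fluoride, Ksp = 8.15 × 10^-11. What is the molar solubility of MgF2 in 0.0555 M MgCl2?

s ≈ 1.92 × 10^-5 M

MgF2(s) ⇌ Mg^2+(aq) + 2 F^-(aq)
Ksp = [Mg^2+][F^-]^2
If s mol/L dissolves here, [Mg^2+] = 0.0555 + s ≈ 0.0555, [F^-] = 2s (common-ion effect: Mg^2+ is already 0.0555 M).
Ksp ≈ 0.0555 × (2s)^2
s = 1.92 x 10^-5 M
Check: s = 1.9 × 10^-5 ≪ 0.0555, so the approximation is valid.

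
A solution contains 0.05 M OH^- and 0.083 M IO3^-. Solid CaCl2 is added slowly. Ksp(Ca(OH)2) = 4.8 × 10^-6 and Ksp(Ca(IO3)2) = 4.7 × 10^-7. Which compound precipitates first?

Precipitation of each salt starts when its ion product equals its Ksp.
For Ca(OH)2: 4.8 × 10^-6 = (0.05)^2 × [Ca^2+]  ⇒  [Ca^2+] = 1.9 × 10^-3 M.
For Ca(IO3)2: 4.7 × 10^-7 = (0.083)^2 × [Ca^2+]  ⇒  [Ca^2+] = 6.8 x 10^-5 M.
The salt with the lower threshold [Ca^2+] precipitates first: Ca(IO3)2.

Ca(IO3)2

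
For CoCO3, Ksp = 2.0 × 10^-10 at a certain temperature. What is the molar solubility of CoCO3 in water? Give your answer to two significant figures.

s ≈ 1.4 x 10^-5 M

CoCO3(s) ⇌ Co^2+(aq) + CO3^2-(aq)
Ksp = [Co^2+][CO3^2-]
For each mole of CoCO3 that dissolves: [Co^2+] = s, [CO3^2-] = s.
Ksp = (s)(s) = s^2
s = √(2.0 × 10^-10) = 1.4 × 10^-5 M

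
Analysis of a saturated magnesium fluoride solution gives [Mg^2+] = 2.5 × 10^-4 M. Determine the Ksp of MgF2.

Ksp ≈ 6.3e-11

MgF2(s) ⇌ Mg^2+(aq) + 2 F^-(aq)
Stoichiometry gives [F^-] = (2/1)[Mg^2+] = 5.00 x 10^-4 M.
Ksp = [Mg^2+][F^-]^2
Ksp = 2.5 x 10^-4 × (5.00 x 10^-4)^2 = 6.3 × 10^-11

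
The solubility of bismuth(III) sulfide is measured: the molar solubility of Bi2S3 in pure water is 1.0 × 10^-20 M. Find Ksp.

Ksp ≈ 1.1 × 10^-98

Bi2S3(s) ⇌ 2 Bi^3+(aq) + 3 S^2-(aq)
Let s = molar solubility. Then [Bi^3+] = 2s and [S^2-] = 3s.
Ksp = [Bi^3+]^2[S^2-]^3
So Ksp = (2s)^2 × (3s)^3 = 108s^5
With s = 1.0 × 10^-20: Ksp = 1.1 × 10^-98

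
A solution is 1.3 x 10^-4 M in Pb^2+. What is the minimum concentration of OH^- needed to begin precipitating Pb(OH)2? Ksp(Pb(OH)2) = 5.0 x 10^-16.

2.0 × 10^-6 M

Pb(OH)2(s) ⇌ Pb^2+(aq) + 2 OH^-(aq)
Ksp = [Pb^2+][OH^-]^2
Precipitation begins when Q = Ksp. With [Pb^2+] = 1.3 x 10^-4 M:
5.0 x 10^-16 = (1.3 x 10^-4) × [OH^-]^2
[OH^-] = (5.0 x 10^-16 / 1.3 × 10^-4)^(1/2) = 2.0 x 10^-6 M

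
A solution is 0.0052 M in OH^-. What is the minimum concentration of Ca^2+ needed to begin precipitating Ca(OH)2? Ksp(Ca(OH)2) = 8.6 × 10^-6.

Ca(OH)2(s) ⇌ Ca^2+ + 2 OH^-
Ksp = [Ca^2+][OH^-]^2
Precipitation begins when Q = Ksp. With [OH^-] = 0.0052 M:
8.6 × 10^-6 = (0.0052)^2 × [Ca^2+]
[Ca^2+] = (8.6 × 10^-6 / 2.70 × 10^-5) = 3.2 × 10^-1 M

[Ca^2+] ≈ 0.32 M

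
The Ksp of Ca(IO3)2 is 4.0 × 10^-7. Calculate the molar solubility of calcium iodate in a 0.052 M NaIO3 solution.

Ca(IO3)2(s) ⇌ Ca^2+(aq) + 2 IO3^-(aq)
Ksp = [Ca^2+][IO3^-]^2
Let s be the molar solubility in this solution. [Ca^2+] = s, [IO3^-] = 0.052 + 2s ≈ 0.052 (common-ion effect: IO3^- is already 0.052 M).
Ksp ≈ s × (0.052)^2
s = 1.5 × 10^-4 M
Check: 2s = 3.0 x 10^-4 ≪ 0.052, so the approximation is valid.

1.5 × 10^-4 M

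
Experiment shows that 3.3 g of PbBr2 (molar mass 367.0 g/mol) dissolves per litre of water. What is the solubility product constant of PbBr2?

2.9e-6

Molar solubility s = (3.3 g/L) / (367.0 g/mol) = 8.99 x 10^-3 M.
PbBr2(s) ⇌ Pb^2+ + 2 Br^-
If s mol/L of PbBr2 dissolves, [Pb^2+] = s and [Br^-] = 2s.
Ksp = [Pb^2+][Br^-]^2
Ksp = s(2s)^2 = 4s^3
With s = 8.99 × 10^-3: Ksp = 2.9 × 10^-6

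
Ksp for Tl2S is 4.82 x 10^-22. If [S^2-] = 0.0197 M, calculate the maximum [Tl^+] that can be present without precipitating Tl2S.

Tl2S(s) <=> 2 Tl^+(aq) + S^2-(aq)
Ksp = [Tl^+]^2[S^2-]
Precipitation begins when Q = Ksp. With [S^2-] = 0.0197 M:
4.82 x 10^-22 = (0.0197) × [Tl^+]^2
[Tl^+] = (4.82 x 10^-22 / 1.97 × 10^-2)^(1/2) = 1.56 × 10^-10 M

[Tl^+] ≈ 1.56 × 10^-10 M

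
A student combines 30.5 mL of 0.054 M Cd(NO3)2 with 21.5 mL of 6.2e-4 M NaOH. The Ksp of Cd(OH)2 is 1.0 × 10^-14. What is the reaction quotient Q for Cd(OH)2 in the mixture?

Total volume = 30.5 + 21.5 = 52 mL.
[Cd^2+] = 5.4 × 10^-2 × (30.5/52) = 3.17 x 10^-2 M
[OH^-] = 6.2 × 10^-4 × (21.5/52) = 2.56 x 10^-4 M
Cd(OH)2(s) <=> Cd^2+(aq) + 2 OH^-(aq), so Q = [Cd^2+][OH^-]^2
Q = (3.17 x 10^-2)(2.56 × 10^-4)^2 = 2.1 x 10^-9
Q > Ksp, so Cd(OH)2 will precipitate.

Q = 2.1 × 10^-9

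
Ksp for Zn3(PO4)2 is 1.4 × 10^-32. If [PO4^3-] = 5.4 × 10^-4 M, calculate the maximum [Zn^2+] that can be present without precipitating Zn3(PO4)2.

Zn3(PO4)2(s) ⇌ 3 Zn^2+ + 2 PO4^3-
Ksp = [Zn^2+]^3[PO4^3-]^2
Precipitation begins when Q = Ksp. With [PO4^3-] = 5.4 × 10^-4 M:
1.4 × 10^-32 = (5.4 × 10^-4)^2 × [Zn^2+]^3
[Zn^2+] = (1.4 × 10^-32 / 2.92 × 10^-7)^(1/3) = 3.6 × 10^-9 M

3.6 × 10^-9 M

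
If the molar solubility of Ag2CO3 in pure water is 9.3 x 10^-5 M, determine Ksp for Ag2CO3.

Ksp = 3.2 x 10^-12

Ag2CO3(s) <=> 2 Ag^+ + CO3^2-
For each mole of Ag2CO3 that dissolves: [Ag^+] = 2s, [CO3^2-] = s.
Ksp = [Ag^+]^2[CO3^2-]
Ksp = (2s)^2s = 4s^3
With s = 9.3 × 10^-5: Ksp = 3.2 × 10^-12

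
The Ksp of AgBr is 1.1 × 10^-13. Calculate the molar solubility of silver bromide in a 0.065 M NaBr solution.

AgBr(s) ⇌ Ag^+(aq) + Br^-(aq)
Ksp = [Ag^+][Br^-]
Let s = moles of AgBr that dissolve per litre. [Ag^+] = s, [Br^-] = 0.065 + s ≈ 0.065 (common-ion effect: Br^- is already 0.065 M).
Ksp ≈ s × 0.065
s = 1.7 × 10^-12 M
Check: s = 1.7 x 10^-12 ≪ 0.065, so the approximation is valid.

1.7e-12 M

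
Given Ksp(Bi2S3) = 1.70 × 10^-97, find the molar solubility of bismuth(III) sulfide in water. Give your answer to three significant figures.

Bi2S3(s) ⇌ 2 Bi^3+ + 3 S^2-
Ksp = [Bi^3+]^2[S^2-]^3
If s mol/L of Bi2S3 dissolves, [Bi^3+] = 2s and [S^2-] = 3s.
Ksp = (2s)^2(3s)^3 = 108s^5
s = (1.70 × 10^-97 / 108)^(1/5) = 1.74 × 10^-20 M

1.74 × 10^-20 M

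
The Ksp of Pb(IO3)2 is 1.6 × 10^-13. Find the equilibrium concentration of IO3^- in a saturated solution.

Pb(IO3)2(s) <=> Pb^2+(aq) + 2 IO3^-(aq)
Ksp = [Pb^2+][IO3^-]^2
Let s = molar solubility. Then [Pb^2+] = s and [IO3^-] = 2s.
So Ksp = s × (2s)^2 = 4s^3
s = (1.6 × 10^-13 / 4)^(1/3) = 3.42 x 10^-5 M
[IO3^-] = 2s = 6.8 × 10^-5 M

[IO3^-] = 6.8 x 10^-5 M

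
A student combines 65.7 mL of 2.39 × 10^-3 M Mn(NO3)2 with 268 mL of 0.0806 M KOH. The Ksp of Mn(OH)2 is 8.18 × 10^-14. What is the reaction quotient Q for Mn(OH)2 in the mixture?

Total volume = 65.7 + 268 = 333.7 mL.
[Mn^2+] = 2.39 × 10^-3 × (65.7/333.7) = 4.706 × 10^-4 M
[OH^-] = 8.06 × 10^-2 × (268/333.7) = 6.473 × 10^-2 M
Mn(OH)2(s) ⇌ Mn^2+(aq) + 2 OH^-(aq), so Q = [Mn^2+][OH^-]^2
Q = (4.706 x 10^-4)(6.473 x 10^-2)^2 = 1.97 × 10^-6
Q > Ksp, so Mn(OH)2 will precipitate.

Q ≈ 1.97 x 10^-6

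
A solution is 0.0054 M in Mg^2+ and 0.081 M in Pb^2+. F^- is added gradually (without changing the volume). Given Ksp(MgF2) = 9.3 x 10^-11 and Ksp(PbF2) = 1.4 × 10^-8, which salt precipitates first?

MgF2

Precipitation of each salt starts when its ion product equals its Ksp.
For MgF2: 9.3 x 10^-11 = 0.0054 × [F^-]^2  ⇒  [F^-] = 1.3 x 10^-4 M.
For PbF2: 1.4 × 10^-8 = 0.081 × [F^-]^2  ⇒  [F^-] = 4.2 x 10^-4 M.
The salt with the lower threshold [F^-] precipitates first: MgF2.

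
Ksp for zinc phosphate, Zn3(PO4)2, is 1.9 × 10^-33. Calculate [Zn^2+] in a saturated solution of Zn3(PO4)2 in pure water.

[Zn^2+] = 3.4 × 10^-7 M

Zn3(PO4)2(s) <=> 3 Zn^2+(aq) + 2 PO4^3-(aq)
Ksp = [Zn^2+]^3[PO4^3-]^2
If s mol/L of Zn3(PO4)2 dissolves, [Zn^2+] = 3s and [PO4^3-] = 2s.
Substituting: Ksp = (3s)^3(2s)^2 = 108s^5
s^5 = 1.9 × 10^-33 / 108, so s = 1.12 x 10^-7 M
[Zn^2+] = 3s = 3.4 × 10^-7 M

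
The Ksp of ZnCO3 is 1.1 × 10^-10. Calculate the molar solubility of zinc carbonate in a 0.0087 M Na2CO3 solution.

ZnCO3(s) <=> Zn^2+ + CO3^2-
Ksp = [Zn^2+][CO3^2-]
Let s be the molar solubility in this solution. [Zn^2+] = s, [CO3^2-] = 0.0087 + s ≈ 0.0087 (since CO3^2- from Na2CO3 dominates).
Ksp ≈ s × 0.0087
s = 1.3 x 10^-8 M
Check: s = 1.3 x 10^-8 ≪ 0.0087, so the approximation is valid.

s ≈ 1.3e-8 M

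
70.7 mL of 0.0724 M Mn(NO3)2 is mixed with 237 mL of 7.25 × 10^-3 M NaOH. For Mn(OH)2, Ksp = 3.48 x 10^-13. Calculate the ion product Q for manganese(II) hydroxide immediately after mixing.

Total volume = 70.7 + 237 = 307.7 mL.
[Mn^2+] = 7.24 × 10^-2 × (70.7/307.7) = 1.664 × 10^-2 M
[OH^-] = 7.25 × 10^-3 × (237/307.7) = 5.584 × 10^-3 M
Mn(OH)2(s) ⇌ Mn^2+ + 2 OH^-, so Q = [Mn^2+][OH^-]^2
Q = (1.664 × 10^-2)(5.584 × 10^-3)^2 = 5.19 × 10^-7
Q > Ksp, so Mn(OH)2 will precipitate.

5.19 x 10^-7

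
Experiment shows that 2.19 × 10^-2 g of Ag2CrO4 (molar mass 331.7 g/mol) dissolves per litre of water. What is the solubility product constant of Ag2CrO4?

Molar solubility s = (2.19 × 10^-2 g/L) / (331.7 g/mol) = 6.602 x 10^-5 M.
Ag2CrO4(s) <=> 2 Ag^+ + CrO4^2-
For each mole of Ag2CrO4 that dissolves: [Ag^+] = 2s, [CrO4^2-] = s.
Ksp = [Ag^+]^2[CrO4^2-]
Substituting: Ksp = (2s)^2s = 4s^3
With s = 6.602 x 10^-5: Ksp = 1.15 x 10^-12

Ksp ≈ 1.15 x 10^-12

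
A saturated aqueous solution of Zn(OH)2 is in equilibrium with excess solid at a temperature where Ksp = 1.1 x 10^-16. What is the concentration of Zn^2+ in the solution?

[Zn^2+] = 3.0 × 10^-6 M

Zn(OH)2(s) <=> Zn^2+(aq) + 2 OH^-(aq)
Ksp = [Zn^2+][OH^-]^2
If s mol/L of Zn(OH)2 dissolves, [Zn^2+] = s and [OH^-] = 2s.
So Ksp = s × (2s)^2 = 4s^3
s^3 = 1.1 x 10^-16 / 4, so s = 3.02 × 10^-6 M
[Zn^2+] = s = 3.0 × 10^-6 M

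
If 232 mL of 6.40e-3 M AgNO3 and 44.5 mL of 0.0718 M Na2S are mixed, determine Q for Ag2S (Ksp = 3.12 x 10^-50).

Q = 3.33 × 10^-7

Total volume = 232 + 44.5 = 276.5 mL.
[Ag^+] = 6.40 × 10^-3 × (232/276.5) = 5.370 x 10^-3 M
[S^2-] = 7.18 × 10^-2 × (44.5/276.5) = 1.156 x 10^-2 M
Ag2S(s) ⇌ 2 Ag^+(aq) + S^2-(aq), so Q = [Ag^+]^2[S^2-]
Q = (5.370 × 10^-3)^2(1.156 × 10^-2) = 3.33 × 10^-7
Q > Ksp, so Ag2S will precipitate.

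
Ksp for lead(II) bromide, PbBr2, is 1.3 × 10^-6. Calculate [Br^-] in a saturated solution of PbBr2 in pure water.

PbBr2(s) ⇌ Pb^2+ + 2 Br^-
Ksp = [Pb^2+][Br^-]^2
Let s = molar solubility. Then [Pb^2+] = s and [Br^-] = 2s.
Substituting: Ksp = s(2s)^2 = 4s^3
s = (1.3 × 10^-6 / 4)^(1/3) = 6.88 × 10^-3 M
[Br^-] = 2s = 1.4 x 10^-2 M

[Br^-] = 1.4 x 10^-2 M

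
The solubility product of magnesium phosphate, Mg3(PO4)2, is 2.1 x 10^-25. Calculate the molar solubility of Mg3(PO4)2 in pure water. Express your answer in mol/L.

s = 4.5 × 10^-6 M

Mg3(PO4)2(s) ⇌ 3 Mg^2+ + 2 PO4^3-
Ksp = [Mg^2+]^3[PO4^3-]^2
For each mole of Mg3(PO4)2 that dissolves: [Mg^2+] = 3s, [PO4^3-] = 2s.
Ksp = (3s)^3(2s)^2 = 108s^5
s^5 = 2.1 x 10^-25 / 108, so s = 4.5 x 10^-6 M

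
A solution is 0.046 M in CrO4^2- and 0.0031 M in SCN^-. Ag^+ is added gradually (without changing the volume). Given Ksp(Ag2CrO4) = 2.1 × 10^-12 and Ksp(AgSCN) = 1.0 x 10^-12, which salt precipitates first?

Precipitation of each salt starts when its ion product equals its Ksp.
For Ag2CrO4: 2.1 × 10^-12 = 0.046 × [Ag^+]^2  ⇒  [Ag^+] = 6.8 × 10^-6 M.
For AgSCN: 1.0 x 10^-12 = 0.0031 × [Ag^+]  ⇒  [Ag^+] = 3.2 × 10^-10 M.
The salt with the lower threshold [Ag^+] precipitates first: AgSCN.

AgSCN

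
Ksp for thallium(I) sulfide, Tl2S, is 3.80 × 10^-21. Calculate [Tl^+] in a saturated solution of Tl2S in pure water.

Tl2S(s) <=> 2 Tl^+(aq) + S^2-(aq)
Ksp = [Tl^+]^2[S^2-]
With molar solubility s: [Tl^+] = 2s, [S^2-] = s.
Ksp = (2s)^2s = 4s^3
s^3 = 3.80 × 10^-21 / 4, so s = 9.830 x 10^-8 M
[Tl^+] = 2s = 1.97 × 10^-7 M

[Tl^+] = 1.97 × 10^-7 M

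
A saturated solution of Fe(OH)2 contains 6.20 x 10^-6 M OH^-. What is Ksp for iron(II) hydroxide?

Fe(OH)2(s) ⇌ Fe^2+(aq) + 2 OH^-(aq)
Stoichiometry gives [Fe^2+] = (1/2)[OH^-] = 3.100 × 10^-6 M.
Ksp = [Fe^2+][OH^-]^2
Ksp = 3.100 × 10^-6 × (6.20 × 10^-6)^2 = 1.19 × 10^-16

1.19e-16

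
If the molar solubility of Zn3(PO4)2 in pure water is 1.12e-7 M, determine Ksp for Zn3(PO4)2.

Zn3(PO4)2(s) ⇌ 3 Zn^2+(aq) + 2 PO4^3-(aq)
With molar solubility s: [Zn^2+] = 3s, [PO4^3-] = 2s.
Ksp = [Zn^2+]^3[PO4^3-]^2
Ksp = (3s)^3(2s)^2 = 108s^5
With s = 1.12 × 10^-7: Ksp = 1.90 x 10^-33

Ksp ≈ 1.90 × 10^-33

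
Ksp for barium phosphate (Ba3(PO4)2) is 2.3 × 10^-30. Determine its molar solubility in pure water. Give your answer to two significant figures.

Ba3(PO4)2(s) <=> 3 Ba^2+ + 2 PO4^3-
Ksp = [Ba^2+]^3[PO4^3-]^2
For each mole of Ba3(PO4)2 that dissolves: [Ba^2+] = 3s, [PO4^3-] = 2s.
So Ksp = (3s)^3 × (2s)^2 = 108s^5
s = (2.3 × 10^-30 / 108)^(1/5) = 4.6 x 10^-7 M

s ≈ 4.6e-7 M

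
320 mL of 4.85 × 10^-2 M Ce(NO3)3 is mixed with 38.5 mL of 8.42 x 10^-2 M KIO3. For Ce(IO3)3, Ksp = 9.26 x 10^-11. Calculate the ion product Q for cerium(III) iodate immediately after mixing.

Q = 3.20 × 10^-8

Total volume = 320 + 38.5 = 358.5 mL.
[Ce^3+] = 4.85 × 10^-2 × (320/358.5) = 4.329 x 10^-2 M
[IO3^-] = 8.42 × 10^-2 × (38.5/358.5) = 9.042 x 10^-3 M
Ce(IO3)3(s) ⇌ Ce^3+ + 3 IO3^-, so Q = [Ce^3+][IO3^-]^3
Q = (4.329 × 10^-2)(9.042 × 10^-3)^3 = 3.20 × 10^-8
Q > Ksp, so Ce(IO3)3 will precipitate.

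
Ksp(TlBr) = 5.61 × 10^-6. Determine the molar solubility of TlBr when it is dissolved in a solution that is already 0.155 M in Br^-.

s ≈ 3.62 × 10^-5 M

TlBr(s) ⇌ Tl^+(aq) + Br^-(aq)
Ksp = [Tl^+][Br^-]
Let s be the molar solubility in this solution. [Tl^+] = s, [Br^-] = 0.155 + s ≈ 0.155 (Ksp is small, so little additional dissolves).
Ksp ≈ s × 0.155
s = 3.62 × 10^-5 M
Check: s = 3.6 x 10^-5 ≪ 0.155, so the approximation is valid.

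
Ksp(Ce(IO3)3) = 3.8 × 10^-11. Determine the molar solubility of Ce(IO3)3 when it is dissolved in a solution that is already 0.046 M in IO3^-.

Ce(IO3)3(s) ⇌ Ce^3+(aq) + 3 IO3^-(aq)
Ksp = [Ce^3+][IO3^-]^3
If s mol/L dissolves here, [Ce^3+] = s, [IO3^-] = 0.046 + 3s ≈ 0.046 (since the IO3^- already present dominates).
Ksp ≈ s × (0.046)^3
s = 3.9 × 10^-7 M
Check: 3s = 1.2 x 10^-6 ≪ 0.046, so the approximation is valid.

s ≈ 3.9e-7 M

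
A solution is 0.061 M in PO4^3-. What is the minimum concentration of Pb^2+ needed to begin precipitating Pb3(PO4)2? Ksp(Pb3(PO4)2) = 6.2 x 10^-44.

[Pb^2+] ≈ 2.6 x 10^-14 M

Pb3(PO4)2(s) ⇌ 3 Pb^2+ + 2 PO4^3-
Ksp = [Pb^2+]^3[PO4^3-]^2
Precipitation begins when Q = Ksp. With [PO4^3-] = 0.061 M:
6.2 x 10^-44 = (0.061)^2 × [Pb^2+]^3
[Pb^2+] = (6.2 x 10^-44 / 3.72 × 10^-3)^(1/3) = 2.6 × 10^-14 M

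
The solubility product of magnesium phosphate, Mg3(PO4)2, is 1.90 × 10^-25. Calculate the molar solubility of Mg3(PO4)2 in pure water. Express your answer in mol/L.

s ≈ 4.46e-6 M

Mg3(PO4)2(s) ⇌ 3 Mg^2+(aq) + 2 PO4^3-(aq)
Ksp = [Mg^2+]^3[PO4^3-]^2
Let s = molar solubility. Then [Mg^2+] = 3s and [PO4^3-] = 2s.
So Ksp = (3s)^3 × (2s)^2 = 108s^5
s = (1.90 × 10^-25 / 108)^(1/5) = 4.46 x 10^-6 M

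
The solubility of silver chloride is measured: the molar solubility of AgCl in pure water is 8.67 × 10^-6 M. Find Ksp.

Ksp ≈ 7.52 x 10^-11

AgCl(s) <=> Ag^+ + Cl^-
For each mole of AgCl that dissolves: [Ag^+] = s, [Cl^-] = s.
Ksp = [Ag^+][Cl^-]
Ksp = s^2
With s = 8.67 × 10^-6: Ksp = 7.52 × 10^-11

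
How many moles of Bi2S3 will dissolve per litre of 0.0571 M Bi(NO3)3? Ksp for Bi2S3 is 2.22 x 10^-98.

Bi2S3(s) ⇌ 2 Bi^3+(aq) + 3 S^2-(aq)
Ksp = [Bi^3+]^2[S^2-]^3
Let s be the molar solubility in this solution. [Bi^3+] = 0.0571 + 2s ≈ 0.0571, [S^2-] = 3s (common-ion effect: Bi^3+ is already 0.0571 M).
Ksp ≈ (0.0571)^2 × (3s)^3
s = 6.32 × 10^-33 M
Check: 2s = 1.3 x 10^-32 ≪ 0.0571, so the approximation is valid.

6.32 × 10^-33 M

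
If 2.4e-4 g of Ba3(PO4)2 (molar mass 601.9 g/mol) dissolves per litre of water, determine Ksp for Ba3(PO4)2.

Ksp = 1.1 x 10^-30

Molar solubility s = (2.4 × 10^-4 g/L) / (601.9 g/mol) = 3.99 x 10^-7 M.
Ba3(PO4)2(s) ⇌ 3 Ba^2+ + 2 PO4^3-
For each mole of Ba3(PO4)2 that dissolves: [Ba^2+] = 3s, [PO4^3-] = 2s.
Ksp = [Ba^2+]^3[PO4^3-]^2
Substituting: Ksp = (3s)^3(2s)^2 = 108s^5
With s = 3.99 × 10^-7: Ksp = 1.1 x 10^-30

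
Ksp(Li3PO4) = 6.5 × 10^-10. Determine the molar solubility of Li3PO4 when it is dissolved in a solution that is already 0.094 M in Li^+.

Li3PO4(s) ⇌ 3 Li^+ + PO4^3-
Ksp = [Li^+]^3[PO4^3-]
If s mol/L dissolves here, [Li^+] = 0.094 + 3s ≈ 0.094, [PO4^3-] = s (since the Li^+ already present dominates).
Ksp ≈ (0.094)^3 × s
s = 7.8 x 10^-7 M
Check: 3s = 2.3 × 10^-6 ≪ 0.094, so the approximation is valid.

s ≈ 7.8 x 10^-7 M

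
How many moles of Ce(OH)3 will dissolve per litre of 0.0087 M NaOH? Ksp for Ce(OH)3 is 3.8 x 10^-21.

Ce(OH)3(s) ⇌ Ce^3+ + 3 OH^-
Ksp = [Ce^3+][OH^-]^3
Let s be the molar solubility in this solution. [Ce^3+] = s, [OH^-] = 0.0087 + 3s ≈ 0.0087 (since OH^- from NaOH dominates).
Ksp ≈ s × (0.0087)^3
s = 5.8 x 10^-15 M
Check: 3s = 1.7 × 10^-14 ≪ 0.0087, so the approximation is valid.

s = 5.8 × 10^-15 M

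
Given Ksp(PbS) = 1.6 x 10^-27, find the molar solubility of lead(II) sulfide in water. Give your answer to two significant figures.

PbS(s) ⇌ Pb^2+(aq) + S^2-(aq)
Ksp = [Pb^2+][S^2-]
Let s = molar solubility. Then [Pb^2+] = s and [S^2-] = s.
Ksp = (s)(s) = s^2
s = (1.6 x 10^-27)^(1/2) = 4.0 × 10^-14 M

4.0e-14 M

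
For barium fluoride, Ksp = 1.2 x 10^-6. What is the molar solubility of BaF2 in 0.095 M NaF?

BaF2(s) <=> Ba^2+(aq) + 2 F^-(aq)
Ksp = [Ba^2+][F^-]^2
If s mol/L dissolves here, [Ba^2+] = s, [F^-] = 0.095 + 2s ≈ 0.095 (since F^- from NaF dominates).
Ksp ≈ s × (0.095)^2
s = 1.3 x 10^-4 M
Check: 2s = 2.7 × 10^-4 ≪ 0.095, so the approximation is valid.

s ≈ 1.3 × 10^-4 M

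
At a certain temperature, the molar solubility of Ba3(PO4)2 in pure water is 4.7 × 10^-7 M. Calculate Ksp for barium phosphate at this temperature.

Ksp ≈ 2.5 × 10^-30

Ba3(PO4)2(s) <=> 3 Ba^2+(aq) + 2 PO4^3-(aq)
If s mol/L of Ba3(PO4)2 dissolves, [Ba^2+] = 3s and [PO4^3-] = 2s.
Ksp = [Ba^2+]^3[PO4^3-]^2
So Ksp = (3s)^3 × (2s)^2 = 108s^5
With s = 4.7 × 10^-7: Ksp = 2.5 x 10^-30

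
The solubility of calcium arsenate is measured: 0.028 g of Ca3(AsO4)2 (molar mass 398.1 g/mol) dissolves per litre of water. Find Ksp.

Molar solubility s = (2.8 × 10^-2 g/L) / (398.1 g/mol) = 7.03 × 10^-5 M.
Ca3(AsO4)2(s) ⇌ 3 Ca^2+ + 2 AsO4^3-
Let s = molar solubility. Then [Ca^2+] = 3s and [AsO4^3-] = 2s.
Ksp = [Ca^2+]^3[AsO4^3-]^2
Substituting: Ksp = (3s)^3(2s)^2 = 108s^5
With s = 7.03 × 10^-5: Ksp = 1.9 x 10^-19

Ksp ≈ 1.9 x 10^-19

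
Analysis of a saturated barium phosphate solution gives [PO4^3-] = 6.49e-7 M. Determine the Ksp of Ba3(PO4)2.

Ba3(PO4)2(s) ⇌ 3 Ba^2+(aq) + 2 PO4^3-(aq)
Stoichiometry gives [Ba^2+] = (3/2)[PO4^3-] = 9.735 × 10^-7 M.
Ksp = [Ba^2+]^3[PO4^3-]^2
Ksp = (9.735 × 10^-7)^3 × (6.49 x 10^-7)^2 = 3.89 × 10^-31

Ksp = 3.89 × 10^-31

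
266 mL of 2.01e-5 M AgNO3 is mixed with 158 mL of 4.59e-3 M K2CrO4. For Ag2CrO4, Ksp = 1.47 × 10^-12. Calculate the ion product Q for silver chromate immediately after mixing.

Q ≈ 2.72 × 10^-13

Total volume = 266 + 158 = 424 mL.
[Ag^+] = 2.01 x 10^-5 × (266/424) = 1.261 × 10^-5 M
[CrO4^2-] = 4.59 × 10^-3 × (158/424) = 1.710 × 10^-3 M
Ag2CrO4(s) <=> 2 Ag^+ + CrO4^2-, so Q = [Ag^+]^2[CrO4^2-]
Q = (1.261 x 10^-5)^2(1.710 x 10^-3) = 2.72 x 10^-13
Q < Ksp, so no precipitate of Ag2CrO4 forms.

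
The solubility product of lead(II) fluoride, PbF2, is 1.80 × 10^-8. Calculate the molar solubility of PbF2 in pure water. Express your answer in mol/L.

PbF2(s) ⇌ Pb^2+(aq) + 2 F^-(aq)
Ksp = [Pb^2+][F^-]^2
Let s = molar solubility. Then [Pb^2+] = s and [F^-] = 2s.
Substituting: Ksp = s(2s)^2 = 4s^3
s = (1.80 × 10^-8 / 4)^(1/3) = 1.65 × 10^-3 M

1.65e-3 M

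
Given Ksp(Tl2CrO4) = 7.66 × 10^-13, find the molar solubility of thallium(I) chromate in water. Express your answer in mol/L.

5.76 x 10^-5 M

Tl2CrO4(s) ⇌ 2 Tl^+ + CrO4^2-
Ksp = [Tl^+]^2[CrO4^2-]
If s mol/L of Tl2CrO4 dissolves, [Tl^+] = 2s and [CrO4^2-] = s.
Ksp = (2s)^2s = 4s^3
s = (7.66 × 10^-13 / 4)^(1/3) = 5.76 × 10^-5 M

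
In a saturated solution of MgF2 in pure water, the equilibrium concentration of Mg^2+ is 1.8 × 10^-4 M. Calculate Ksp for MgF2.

Ksp ≈ 2.3e-11

MgF2(s) ⇌ Mg^2+(aq) + 2 F^-(aq)
Stoichiometry gives [F^-] = (2/1)[Mg^2+] = 3.60 x 10^-4 M.
Ksp = [Mg^2+][F^-]^2
Ksp = 1.8 x 10^-4 × (3.60 × 10^-4)^2 = 2.3 x 10^-11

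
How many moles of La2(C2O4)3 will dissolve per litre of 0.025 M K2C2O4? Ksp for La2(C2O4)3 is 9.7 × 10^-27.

La2(C2O4)3(s) <=> 2 La^3+(aq) + 3 C2O4^2-(aq)
Ksp = [La^3+]^2[C2O4^2-]^3
Let s = moles of La2(C2O4)3 that dissolve per litre. [La^3+] = 2s, [C2O4^2-] = 0.025 + 3s ≈ 0.025 (Ksp is small, so little additional dissolves).
Ksp ≈ (2s)^2 × (0.025)^3
s = 1.2 × 10^-11 M
Check: 3s = 3.7 × 10^-11 ≪ 0.025, so the approximation is valid.

s = 1.2e-11 M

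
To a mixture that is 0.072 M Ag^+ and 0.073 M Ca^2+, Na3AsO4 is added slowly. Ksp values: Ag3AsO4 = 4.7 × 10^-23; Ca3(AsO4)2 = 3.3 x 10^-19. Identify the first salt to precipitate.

Ag3AsO4

Precipitation of each salt starts when its ion product equals its Ksp.
For Ag3AsO4: 4.7 × 10^-23 = (0.072)^3 × [AsO4^3-]  ⇒  [AsO4^3-] = 1.3 × 10^-19 M.
For Ca3(AsO4)2: 3.3 x 10^-19 = (0.073)^3 × [AsO4^3-]^2  ⇒  [AsO4^3-] = 2.9 × 10^-8 M.
The salt with the lower threshold [AsO4^3-] precipitates first: Ag3AsO4.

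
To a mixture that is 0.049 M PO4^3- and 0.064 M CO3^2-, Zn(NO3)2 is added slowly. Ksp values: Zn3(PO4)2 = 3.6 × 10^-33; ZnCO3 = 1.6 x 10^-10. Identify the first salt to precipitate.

Zn3(PO4)2

Each salt begins to precipitate when Q = Ksp, i.e. when [Zn^2+] reaches its threshold.
For Zn3(PO4)2: 3.6 × 10^-33 = (0.049)^2 × [Zn^2+]^3  ⇒  [Zn^2+] = 1.1 × 10^-10 M.
For ZnCO3: 1.6 x 10^-10 = 0.064 × [Zn^2+]  ⇒  [Zn^2+] = 2.5 × 10^-9 M.
The salt with the lower threshold [Zn^2+] precipitates first: Zn3(PO4)2.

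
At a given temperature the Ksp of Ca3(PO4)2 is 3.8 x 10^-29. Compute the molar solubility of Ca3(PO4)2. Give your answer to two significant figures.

Ca3(PO4)2(s) ⇌ 3 Ca^2+ + 2 PO4^3-
Ksp = [Ca^2+]^3[PO4^3-]^2
Let s = molar solubility. Then [Ca^2+] = 3s and [PO4^3-] = 2s.
Ksp = (3s)^3(2s)^2 = 108s^5
s^5 = 3.8 x 10^-29 / 108, so s = 8.1 × 10^-7 M

s ≈ 8.1e-7 M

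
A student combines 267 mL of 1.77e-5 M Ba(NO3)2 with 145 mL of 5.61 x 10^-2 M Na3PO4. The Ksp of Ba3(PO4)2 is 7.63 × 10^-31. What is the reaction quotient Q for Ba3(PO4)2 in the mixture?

Total volume = 267 + 145 = 412 mL.
[Ba^2+] = 1.77 × 10^-5 × (267/412) = 1.147 × 10^-5 M
[PO4^3-] = 5.61 x 10^-2 × (145/412) = 1.974 × 10^-2 M
Ba3(PO4)2(s) <=> 3 Ba^2+(aq) + 2 PO4^3-(aq), so Q = [Ba^2+]^3[PO4^3-]^2
Q = (1.147 x 10^-5)^3(1.974 × 10^-2)^2 = 5.88 × 10^-19
Q > Ksp, so Ba3(PO4)2 will precipitate.

5.88 × 10^-19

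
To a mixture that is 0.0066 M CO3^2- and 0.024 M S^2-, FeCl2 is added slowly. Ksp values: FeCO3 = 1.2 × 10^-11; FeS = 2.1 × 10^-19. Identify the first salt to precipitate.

Precipitation of each salt starts when its ion product equals its Ksp.
For FeCO3: 1.2 × 10^-11 = 0.0066 × [Fe^2+]  ⇒  [Fe^2+] = 1.8 × 10^-9 M.
For FeS: 2.1 × 10^-19 = 0.024 × [Fe^2+]  ⇒  [Fe^2+] = 8.8 × 10^-18 M.
The salt with the lower threshold [Fe^2+] precipitates first: FeS.

FeS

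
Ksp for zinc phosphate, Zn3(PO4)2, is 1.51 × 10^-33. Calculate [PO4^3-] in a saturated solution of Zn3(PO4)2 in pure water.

2.14e-7 M

Zn3(PO4)2(s) ⇌ 3 Zn^2+ + 2 PO4^3-
Ksp = [Zn^2+]^3[PO4^3-]^2
For each mole of Zn3(PO4)2 that dissolves: [Zn^2+] = 3s, [PO4^3-] = 2s.
So Ksp = (3s)^3 × (2s)^2 = 108s^5
s = (1.51 × 10^-33 / 108)^(1/5) = 1.069 × 10^-7 M
[PO4^3-] = 2s = 2.14 × 10^-7 M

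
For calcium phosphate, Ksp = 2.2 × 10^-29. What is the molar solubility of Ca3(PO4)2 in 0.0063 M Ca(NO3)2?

Ca3(PO4)2(s) ⇌ 3 Ca^2+(aq) + 2 PO4^3-(aq)
Ksp = [Ca^2+]^3[PO4^3-]^2
If s mol/L dissolves here, [Ca^2+] = 0.0063 + 3s ≈ 0.0063, [PO4^3-] = 2s (Ksp is small, so little additional dissolves).
Ksp ≈ (0.0063)^3 × (2s)^2
s = 4.7 × 10^-12 M
Check: 3s = 1.4 × 10^-11 ≪ 0.0063, so the approximation is valid.

4.7 × 10^-12 M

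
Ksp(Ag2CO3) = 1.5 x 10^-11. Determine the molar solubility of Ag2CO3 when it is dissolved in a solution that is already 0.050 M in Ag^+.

6.0 x 10^-9 M

Ag2CO3(s) <=> 2 Ag^+ + CO3^2-
Ksp = [Ag^+]^2[CO3^2-]
Let s = moles of Ag2CO3 that dissolve per litre. [Ag^+] = 0.050 + 2s ≈ 0.050, [CO3^2-] = s (since the Ag^+ already present dominates).
Ksp ≈ (0.050)^2 × s
s = 6.0 × 10^-9 M
Check: 2s = 1.2 x 10^-8 ≪ 0.050, so the approximation is valid.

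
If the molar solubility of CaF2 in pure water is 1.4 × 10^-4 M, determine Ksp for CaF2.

1.1 × 10^-11

CaF2(s) <=> Ca^2+(aq) + 2 F^-(aq)
For each mole of CaF2 that dissolves: [Ca^2+] = s, [F^-] = 2s.
Ksp = [Ca^2+][F^-]^2
Substituting: Ksp = s(2s)^2 = 4s^3
With s = 1.4 × 10^-4: Ksp = 1.1 x 10^-11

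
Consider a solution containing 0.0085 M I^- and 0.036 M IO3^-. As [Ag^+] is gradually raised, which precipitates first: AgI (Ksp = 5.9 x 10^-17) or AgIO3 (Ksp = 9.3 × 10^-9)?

AgI

Each salt begins to precipitate when Q = Ksp, i.e. when [Ag^+] reaches its threshold.
For AgI: 5.9 x 10^-17 = 0.0085 × [Ag^+]  ⇒  [Ag^+] = 6.9 × 10^-15 M.
For AgIO3: 9.3 × 10^-9 = 0.036 × [Ag^+]  ⇒  [Ag^+] = 2.6 x 10^-7 M.
The salt with the lower threshold [Ag^+] precipitates first: AgI.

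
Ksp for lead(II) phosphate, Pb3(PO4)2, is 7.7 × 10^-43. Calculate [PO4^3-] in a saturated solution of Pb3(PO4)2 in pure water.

[PO4^3-] ≈ 3.0e-9 M

Pb3(PO4)2(s) ⇌ 3 Pb^2+ + 2 PO4^3-
Ksp = [Pb^2+]^3[PO4^3-]^2
For each mole of Pb3(PO4)2 that dissolves: [Pb^2+] = 3s, [PO4^3-] = 2s.
So Ksp = (3s)^3 × (2s)^2 = 108s^5
s^5 = 7.7 × 10^-43 / 108, so s = 1.48 × 10^-9 M
[PO4^3-] = 2s = 3.0 × 10^-9 M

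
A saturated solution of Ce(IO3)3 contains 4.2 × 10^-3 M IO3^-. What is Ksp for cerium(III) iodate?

Ksp ≈ 1.0 × 10^-10

Ce(IO3)3(s) ⇌ Ce^3+ + 3 IO3^-
Stoichiometry gives [Ce^3+] = (1/3)[IO3^-] = 1.40 × 10^-3 M.
Ksp = [Ce^3+][IO3^-]^3
Ksp = 1.40 × 10^-3 × (4.2 × 10^-3)^3 = 1.0 × 10^-10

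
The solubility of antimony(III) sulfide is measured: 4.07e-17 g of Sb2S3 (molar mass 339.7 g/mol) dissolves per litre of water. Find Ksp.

2.67 × 10^-93

Molar solubility s = (4.07 x 10^-17 g/L) / (339.7 g/mol) = 1.198 × 10^-19 M.
Sb2S3(s) ⇌ 2 Sb^3+(aq) + 3 S^2-(aq)
With molar solubility s: [Sb^3+] = 2s, [S^2-] = 3s.
Ksp = [Sb^3+]^2[S^2-]^3
Ksp = (2s)^2(3s)^3 = 108s^5
With s = 1.198 x 10^-19: Ksp = 2.67 × 10^-93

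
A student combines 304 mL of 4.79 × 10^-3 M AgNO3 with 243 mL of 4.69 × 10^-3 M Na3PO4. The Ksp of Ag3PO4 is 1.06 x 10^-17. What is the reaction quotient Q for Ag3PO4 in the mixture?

Q ≈ 3.93e-11

Total volume = 304 + 243 = 547 mL.
[Ag^+] = 4.79 x 10^-3 × (304/547) = 2.662 × 10^-3 M
[PO4^3-] = 4.69 × 10^-3 × (243/547) = 2.083 × 10^-3 M
Ag3PO4(s) ⇌ 3 Ag^+(aq) + PO4^3-(aq), so Q = [Ag^+]^3[PO4^3-]
Q = (2.662 x 10^-3)^3(2.083 × 10^-3) = 3.93 x 10^-11
Q > Ksp, so Ag3PO4 will precipitate.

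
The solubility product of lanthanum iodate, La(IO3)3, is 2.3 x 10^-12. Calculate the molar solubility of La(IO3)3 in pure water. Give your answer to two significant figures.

s ≈ 5.4 x 10^-4 M

La(IO3)3(s) <=> La^3+ + 3 IO3^-
Ksp = [La^3+][IO3^-]^3
Let s = molar solubility. Then [La^3+] = s and [IO3^-] = 3s.
Ksp = s(3s)^3 = 27s^4
s^4 = 2.3 x 10^-12 / 27, so s = 5.4 × 10^-4 M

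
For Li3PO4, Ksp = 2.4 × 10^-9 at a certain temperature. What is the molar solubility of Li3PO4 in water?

s ≈ 3.1 x 10^-3 M

Li3PO4(s) <=> 3 Li^+ + PO4^3-
Ksp = [Li^+]^3[PO4^3-]
With molar solubility s: [Li^+] = 3s, [PO4^3-] = s.
Substituting: Ksp = (3s)^3s = 27s^4
Solving, s = (2.4 × 10^-9/27)^(1/4) = 3.1 x 10^-3 M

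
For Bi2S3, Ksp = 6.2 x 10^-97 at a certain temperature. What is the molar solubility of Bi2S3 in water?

s = 2.2 × 10^-20 M

Bi2S3(s) <=> 2 Bi^3+ + 3 S^2-
Ksp = [Bi^3+]^2[S^2-]^3
For each mole of Bi2S3 that dissolves: [Bi^3+] = 2s, [S^2-] = 3s.
Substituting: Ksp = (2s)^2(3s)^3 = 108s^5
Solving, s = (6.2 x 10^-97/108)^(1/5) = 2.2 × 10^-20 M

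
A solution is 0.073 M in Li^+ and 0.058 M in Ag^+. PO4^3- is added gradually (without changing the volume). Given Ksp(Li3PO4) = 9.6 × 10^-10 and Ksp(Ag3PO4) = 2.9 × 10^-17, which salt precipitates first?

Precipitation of each salt starts when its ion product equals its Ksp.
For Li3PO4: 9.6 × 10^-10 = (0.073)^3 × [PO4^3-]  ⇒  [PO4^3-] = 2.5 × 10^-6 M.
For Ag3PO4: 2.9 × 10^-17 = (0.058)^3 × [PO4^3-]  ⇒  [PO4^3-] = 1.5 × 10^-13 M.
The salt with the lower threshold [PO4^3-] precipitates first: Ag3PO4.

Ag3PO4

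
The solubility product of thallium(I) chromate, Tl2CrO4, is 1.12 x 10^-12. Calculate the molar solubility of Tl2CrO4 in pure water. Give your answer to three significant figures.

Tl2CrO4(s) ⇌ 2 Tl^+(aq) + CrO4^2-(aq)
Ksp = [Tl^+]^2[CrO4^2-]
With molar solubility s: [Tl^+] = 2s, [CrO4^2-] = s.
Ksp = (2s)^2s = 4s^3
s = (1.12 x 10^-12 / 4)^(1/3) = 6.54 × 10^-5 M

6.54 x 10^-5 M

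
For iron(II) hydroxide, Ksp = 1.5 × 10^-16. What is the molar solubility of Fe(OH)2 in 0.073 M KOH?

2.8 × 10^-14 M

Fe(OH)2(s) ⇌ Fe^2+(aq) + 2 OH^-(aq)
Ksp = [Fe^2+][OH^-]^2
If s mol/L dissolves here, [Fe^2+] = s, [OH^-] = 0.073 + 2s ≈ 0.073 (common-ion effect: OH^- is already 0.073 M).
Ksp ≈ s × (0.073)^2
s = 2.8 × 10^-14 M
Check: 2s = 5.6 × 10^-14 ≪ 0.073, so the approximation is valid.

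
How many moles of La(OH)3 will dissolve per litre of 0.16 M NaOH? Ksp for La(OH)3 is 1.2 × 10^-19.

La(OH)3(s) ⇌ La^3+ + 3 OH^-
Ksp = [La^3+][OH^-]^3
Let s be the molar solubility in this solution. [La^3+] = s, [OH^-] = 0.16 + 3s ≈ 0.16 (Ksp is small, so little additional dissolves).
Ksp ≈ s × (0.16)^3
s = 2.9 × 10^-17 M
Check: 3s = 8.8 x 10^-17 ≪ 0.16, so the approximation is valid.

s ≈ 2.9 × 10^-17 M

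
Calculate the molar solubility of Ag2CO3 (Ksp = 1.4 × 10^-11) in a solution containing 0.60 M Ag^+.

Ag2CO3(s) <=> 2 Ag^+(aq) + CO3^2-(aq)
Ksp = [Ag^+]^2[CO3^2-]
Let s = moles of Ag2CO3 that dissolve per litre. [Ag^+] = 0.60 + 2s ≈ 0.60, [CO3^2-] = s (common-ion effect: Ag^+ is already 0.60 M).
Ksp ≈ (0.60)^2 × s
s = 3.9 × 10^-11 M
Check: 2s = 7.8 x 10^-11 ≪ 0.60, so the approximation is valid.

s = 3.9 × 10^-11 M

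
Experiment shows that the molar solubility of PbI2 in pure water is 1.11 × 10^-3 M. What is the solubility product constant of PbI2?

PbI2(s) <=> Pb^2+(aq) + 2 I^-(aq)
For each mole of PbI2 that dissolves: [Pb^2+] = s, [I^-] = 2s.
Ksp = [Pb^2+][I^-]^2
Substituting: Ksp = s(2s)^2 = 4s^3
With s = 1.11 × 10^-3: Ksp = 5.47 × 10^-9

5.47e-9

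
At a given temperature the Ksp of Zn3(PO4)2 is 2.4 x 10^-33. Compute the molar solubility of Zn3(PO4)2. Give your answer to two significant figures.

Zn3(PO4)2(s) ⇌ 3 Zn^2+(aq) + 2 PO4^3-(aq)
Ksp = [Zn^2+]^3[PO4^3-]^2
Let s = molar solubility. Then [Zn^2+] = 3s and [PO4^3-] = 2s.
So Ksp = (3s)^3 × (2s)^2 = 108s^5
Solving, s = (2.4 x 10^-33/108)^(1/5) = 1.2 x 10^-7 M

s ≈ 1.2 × 10^-7 M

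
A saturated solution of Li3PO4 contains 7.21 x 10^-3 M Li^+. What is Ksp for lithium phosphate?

Li3PO4(s) ⇌ 3 Li^+(aq) + PO4^3-(aq)
Stoichiometry gives [PO4^3-] = (1/3)[Li^+] = 2.403 x 10^-3 M.
Ksp = [Li^+]^3[PO4^3-]
Ksp = (7.21 × 10^-3)^3 × 2.403 × 10^-3 = 9.01 x 10^-10

Ksp ≈ 9.01e-10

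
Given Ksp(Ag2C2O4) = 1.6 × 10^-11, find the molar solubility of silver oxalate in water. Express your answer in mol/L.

Ag2C2O4(s) <=> 2 Ag^+ + C2O4^2-
Ksp = [Ag^+]^2[C2O4^2-]
Let s = molar solubility. Then [Ag^+] = 2s and [C2O4^2-] = s.
Substituting: Ksp = (2s)^2s = 4s^3
s^3 = 1.6 × 10^-11 / 4, so s = 1.6 x 10^-4 M

1.6 × 10^-4 M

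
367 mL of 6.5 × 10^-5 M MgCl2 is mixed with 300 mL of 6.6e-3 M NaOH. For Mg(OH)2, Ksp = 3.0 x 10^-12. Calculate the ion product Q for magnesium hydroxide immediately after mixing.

Total volume = 367 + 300 = 667 mL.
[Mg^2+] = 6.5 × 10^-5 × (367/667) = 3.58 x 10^-5 M
[OH^-] = 6.6 x 10^-3 × (300/667) = 2.97 × 10^-3 M
Mg(OH)2(s) <=> Mg^2+ + 2 OH^-, so Q = [Mg^2+][OH^-]^2
Q = (3.58 × 10^-5)(2.97 x 10^-3)^2 = 3.2 × 10^-10
Q > Ksp, so Mg(OH)2 will precipitate.

Q ≈ 3.2 x 10^-10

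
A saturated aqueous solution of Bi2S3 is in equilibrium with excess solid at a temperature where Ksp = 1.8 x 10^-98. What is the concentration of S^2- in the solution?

[S^2-] = 3.3 x 10^-20 M

Bi2S3(s) <=> 2 Bi^3+(aq) + 3 S^2-(aq)
Ksp = [Bi^3+]^2[S^2-]^3
Let s = molar solubility. Then [Bi^3+] = 2s and [S^2-] = 3s.
Ksp = (2s)^2(3s)^3 = 108s^5
s = (1.8 x 10^-98 / 108)^(1/5) = 1.11 x 10^-20 M
[S^2-] = 3s = 3.3 × 10^-20 M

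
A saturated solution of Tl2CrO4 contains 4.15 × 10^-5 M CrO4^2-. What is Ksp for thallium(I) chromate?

Tl2CrO4(s) ⇌ 2 Tl^+(aq) + CrO4^2-(aq)
Stoichiometry gives [Tl^+] = (2/1)[CrO4^2-] = 8.300 x 10^-5 M.
Ksp = [Tl^+]^2[CrO4^2-]
Ksp = (8.300 x 10^-5)^2 × 4.15 × 10^-5 = 2.86 × 10^-13

Ksp ≈ 2.86 × 10^-13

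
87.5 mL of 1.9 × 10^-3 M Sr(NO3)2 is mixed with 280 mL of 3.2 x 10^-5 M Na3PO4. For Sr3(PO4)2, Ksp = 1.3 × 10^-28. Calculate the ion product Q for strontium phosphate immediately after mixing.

Q = 5.5e-20

Total volume = 87.5 + 280 = 367.5 mL.
[Sr^2+] = 1.9 × 10^-3 × (87.5/367.5) = 4.52 x 10^-4 M
[PO4^3-] = 3.2 × 10^-5 × (280/367.5) = 2.44 × 10^-5 M
Sr3(PO4)2(s) <=> 3 Sr^2+(aq) + 2 PO4^3-(aq), so Q = [Sr^2+]^3[PO4^3-]^2
Q = (4.52 x 10^-4)^3(2.44 x 10^-5)^2 = 5.5 x 10^-20
Q > Ksp, so Sr3(PO4)2 will precipitate.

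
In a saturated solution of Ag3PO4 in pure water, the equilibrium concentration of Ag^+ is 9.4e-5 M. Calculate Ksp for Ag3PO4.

Ksp ≈ 2.6e-17

Ag3PO4(s) <=> 3 Ag^+ + PO4^3-
Stoichiometry gives [PO4^3-] = (1/3)[Ag^+] = 3.13 x 10^-5 M.
Ksp = [Ag^+]^3[PO4^3-]
Ksp = (9.4 × 10^-5)^3 × 3.13 × 10^-5 = 2.6 × 10^-17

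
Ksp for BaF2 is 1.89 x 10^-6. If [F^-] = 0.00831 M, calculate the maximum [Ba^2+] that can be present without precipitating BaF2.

BaF2(s) ⇌ Ba^2+ + 2 F^-
Ksp = [Ba^2+][F^-]^2
Precipitation begins when Q = Ksp. With [F^-] = 0.00831 M:
1.89 x 10^-6 = (0.00831)^2 × [Ba^2+]
[Ba^2+] = (1.89 x 10^-6 / 6.906 × 10^-5) = 2.74 x 10^-2 M

[Ba^2+] = 0.0274 M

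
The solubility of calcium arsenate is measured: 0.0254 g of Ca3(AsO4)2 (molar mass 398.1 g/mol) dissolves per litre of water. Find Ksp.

Molar solubility s = (2.54 × 10^-2 g/L) / (398.1 g/mol) = 6.380 × 10^-5 M.
Ca3(AsO4)2(s) ⇌ 3 Ca^2+ + 2 AsO4^3-
For each mole of Ca3(AsO4)2 that dissolves: [Ca^2+] = 3s, [AsO4^3-] = 2s.
Ksp = [Ca^2+]^3[AsO4^3-]^2
Ksp = (3s)^3(2s)^2 = 108s^5
Ksp = 108 × (6.380 × 10^-5)^5 = 1.14 × 10^-19

Ksp = 1.14e-19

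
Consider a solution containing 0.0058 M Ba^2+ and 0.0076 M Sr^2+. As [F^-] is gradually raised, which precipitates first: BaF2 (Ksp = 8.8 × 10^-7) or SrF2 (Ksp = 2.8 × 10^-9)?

SrF2

Precipitation of each salt starts when its ion product equals its Ksp.
For BaF2: 8.8 × 10^-7 = 0.0058 × [F^-]^2  ⇒  [F^-] = 1.2 × 10^-2 M.
For SrF2: 2.8 × 10^-9 = 0.0076 × [F^-]^2  ⇒  [F^-] = 6.1 × 10^-4 M.
The salt with the lower threshold [F^-] precipitates first: SrF2.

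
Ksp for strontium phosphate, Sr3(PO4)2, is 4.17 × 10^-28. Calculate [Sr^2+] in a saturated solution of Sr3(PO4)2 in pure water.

3.93 x 10^-6 M

Sr3(PO4)2(s) ⇌ 3 Sr^2+(aq) + 2 PO4^3-(aq)
Ksp = [Sr^2+]^3[PO4^3-]^2
For each mole of Sr3(PO4)2 that dissolves: [Sr^2+] = 3s, [PO4^3-] = 2s.
Ksp = (3s)^3(2s)^2 = 108s^5
Solving, s = (4.17 × 10^-28/108)^(1/5) = 1.310 × 10^-6 M
[Sr^2+] = 3s = 3.93 x 10^-6 M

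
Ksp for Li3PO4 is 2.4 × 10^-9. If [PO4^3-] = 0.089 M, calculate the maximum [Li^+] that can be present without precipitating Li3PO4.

3.0e-3 M

Li3PO4(s) <=> 3 Li^+ + PO4^3-
Ksp = [Li^+]^3[PO4^3-]
Precipitation begins when Q = Ksp. With [PO4^3-] = 0.089 M:
2.4 × 10^-9 = (0.089) × [Li^+]^3
[Li^+] = (2.4 × 10^-9 / 8.9 × 10^-2)^(1/3) = 3.0 × 10^-3 M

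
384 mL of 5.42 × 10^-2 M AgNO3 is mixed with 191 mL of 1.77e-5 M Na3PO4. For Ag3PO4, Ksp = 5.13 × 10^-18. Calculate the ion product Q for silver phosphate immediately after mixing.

2.79 x 10^-10

Total volume = 384 + 191 = 575 mL.
[Ag^+] = 5.42 × 10^-2 × (384/575) = 3.620 x 10^-2 M
[PO4^3-] = 1.77 × 10^-5 × (191/575) = 5.879 x 10^-6 M
Ag3PO4(s) ⇌ 3 Ag^+(aq) + PO4^3-(aq), so Q = [Ag^+]^3[PO4^3-]
Q = (3.620 × 10^-2)^3(5.879 x 10^-6) = 2.79 x 10^-10
Q > Ksp, so Ag3PO4 will precipitate.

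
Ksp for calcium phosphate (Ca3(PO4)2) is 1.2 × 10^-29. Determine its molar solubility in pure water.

Ca3(PO4)2(s) ⇌ 3 Ca^2+ + 2 PO4^3-
Ksp = [Ca^2+]^3[PO4^3-]^2
If s mol/L of Ca3(PO4)2 dissolves, [Ca^2+] = 3s and [PO4^3-] = 2s.
Ksp = (3s)^3(2s)^2 = 108s^5
s = (1.2 × 10^-29 / 108)^(1/5) = 6.4 × 10^-7 M

s ≈ 6.4e-7 M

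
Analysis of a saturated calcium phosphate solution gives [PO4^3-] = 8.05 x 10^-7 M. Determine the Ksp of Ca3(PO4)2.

1.14 × 10^-30

Ca3(PO4)2(s) <=> 3 Ca^2+(aq) + 2 PO4^3-(aq)
Stoichiometry gives [Ca^2+] = (3/2)[PO4^3-] = 1.208 × 10^-6 M.
Ksp = [Ca^2+]^3[PO4^3-]^2
Ksp = (1.208 × 10^-6)^3 × (8.05 x 10^-7)^2 = 1.14 × 10^-30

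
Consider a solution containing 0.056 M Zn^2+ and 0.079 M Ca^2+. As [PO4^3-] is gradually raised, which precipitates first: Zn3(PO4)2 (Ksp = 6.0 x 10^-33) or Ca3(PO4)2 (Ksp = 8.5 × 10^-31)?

Each salt begins to precipitate when Q = Ksp, i.e. when [PO4^3-] reaches its threshold.
For Zn3(PO4)2: 6.0 x 10^-33 = (0.056)^3 × [PO4^3-]^2  ⇒  [PO4^3-] = 5.8 × 10^-15 M.
For Ca3(PO4)2: 8.5 × 10^-31 = (0.079)^3 × [PO4^3-]^2  ⇒  [PO4^3-] = 4.2 × 10^-14 M.
The salt with the lower threshold [PO4^3-] precipitates first: Zn3(PO4)2.

Zn3(PO4)2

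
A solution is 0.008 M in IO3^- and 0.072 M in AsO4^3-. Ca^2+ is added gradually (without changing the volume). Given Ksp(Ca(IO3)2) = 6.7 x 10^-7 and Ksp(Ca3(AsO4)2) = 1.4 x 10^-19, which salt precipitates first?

Precipitation of each salt starts when its ion product equals its Ksp.
For Ca(IO3)2: 6.7 x 10^-7 = (0.008)^2 × [Ca^2+]  ⇒  [Ca^2+] = 1.0 × 10^-2 M.
For Ca3(AsO4)2: 1.4 x 10^-19 = (0.072)^2 × [Ca^2+]^3  ⇒  [Ca^2+] = 3.0 × 10^-6 M.
The salt with the lower threshold [Ca^2+] precipitates first: Ca3(AsO4)2.

Ca3(AsO4)2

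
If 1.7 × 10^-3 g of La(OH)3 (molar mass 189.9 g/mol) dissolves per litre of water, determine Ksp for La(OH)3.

Ksp = 1.7 x 10^-19

Molar solubility s = (1.7 × 10^-3 g/L) / (189.9 g/mol) = 8.95 x 10^-6 M.
La(OH)3(s) ⇌ La^3+ + 3 OH^-
Let s = molar solubility. Then [La^3+] = s and [OH^-] = 3s.
Ksp = [La^3+][OH^-]^3
Substituting: Ksp = s(3s)^3 = 27s^4
Ksp = 27 × (8.95 × 10^-6)^4 = 1.7 x 10^-19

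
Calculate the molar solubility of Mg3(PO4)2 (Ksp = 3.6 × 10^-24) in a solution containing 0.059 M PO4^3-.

Mg3(PO4)2(s) <=> 3 Mg^2+(aq) + 2 PO4^3-(aq)
Ksp = [Mg^2+]^3[PO4^3-]^2
Let s be the molar solubility in this solution. [Mg^2+] = 3s, [PO4^3-] = 0.059 + 2s ≈ 0.059 (Ksp is small, so little additional dissolves).
Ksp ≈ (3s)^3 × (0.059)^2
s = 3.4 × 10^-8 M
Check: 2s = 6.7 × 10^-8 ≪ 0.059, so the approximation is valid.

3.4 x 10^-8 M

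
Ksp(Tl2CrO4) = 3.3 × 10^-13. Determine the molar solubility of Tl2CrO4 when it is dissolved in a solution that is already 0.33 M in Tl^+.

Tl2CrO4(s) ⇌ 2 Tl^+(aq) + CrO4^2-(aq)
Ksp = [Tl^+]^2[CrO4^2-]
Let s be the molar solubility in this solution. [Tl^+] = 0.33 + 2s ≈ 0.33, [CrO4^2-] = s (common-ion effect: Tl^+ is already 0.33 M).
Ksp ≈ (0.33)^2 × s
s = 3.0 x 10^-12 M
Check: 2s = 6.1 × 10^-12 ≪ 0.33, so the approximation is valid.

s ≈ 3.0 × 10^-12 M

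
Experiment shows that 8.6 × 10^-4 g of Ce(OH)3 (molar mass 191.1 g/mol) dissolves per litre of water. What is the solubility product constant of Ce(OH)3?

Molar solubility s = (8.6 × 10^-4 g/L) / (191.1 g/mol) = 4.50 × 10^-6 M.
Ce(OH)3(s) ⇌ Ce^3+ + 3 OH^-
For each mole of Ce(OH)3 that dissolves: [Ce^3+] = s, [OH^-] = 3s.
Ksp = [Ce^3+][OH^-]^3
Substituting: Ksp = s(3s)^3 = 27s^4
Ksp = 27 × (4.50 × 10^-6)^4 = 1.1 × 10^-20

1.1 × 10^-20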